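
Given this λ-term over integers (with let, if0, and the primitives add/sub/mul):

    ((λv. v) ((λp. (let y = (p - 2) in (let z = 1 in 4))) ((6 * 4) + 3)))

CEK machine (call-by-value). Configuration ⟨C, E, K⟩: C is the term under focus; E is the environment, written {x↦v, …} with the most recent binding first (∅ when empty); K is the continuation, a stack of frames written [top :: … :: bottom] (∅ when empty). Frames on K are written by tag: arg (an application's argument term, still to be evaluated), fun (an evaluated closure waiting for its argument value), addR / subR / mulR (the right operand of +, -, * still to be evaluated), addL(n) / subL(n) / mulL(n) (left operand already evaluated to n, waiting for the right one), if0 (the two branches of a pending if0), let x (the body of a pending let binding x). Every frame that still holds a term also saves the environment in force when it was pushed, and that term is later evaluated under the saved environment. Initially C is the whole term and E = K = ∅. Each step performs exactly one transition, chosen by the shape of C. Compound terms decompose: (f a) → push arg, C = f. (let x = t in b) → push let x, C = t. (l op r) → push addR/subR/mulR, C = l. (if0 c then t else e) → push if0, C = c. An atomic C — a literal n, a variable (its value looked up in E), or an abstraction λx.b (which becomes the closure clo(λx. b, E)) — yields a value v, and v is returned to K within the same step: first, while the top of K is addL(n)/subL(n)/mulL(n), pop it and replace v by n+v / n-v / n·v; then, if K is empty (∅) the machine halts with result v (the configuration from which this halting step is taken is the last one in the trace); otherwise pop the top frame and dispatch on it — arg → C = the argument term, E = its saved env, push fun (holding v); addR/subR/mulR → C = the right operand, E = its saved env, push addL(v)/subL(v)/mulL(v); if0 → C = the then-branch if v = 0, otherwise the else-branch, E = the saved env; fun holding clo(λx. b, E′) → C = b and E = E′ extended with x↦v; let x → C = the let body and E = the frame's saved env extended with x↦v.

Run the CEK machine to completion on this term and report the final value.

t=0: [C=((λv. v) ((λp. (let y = (p - 2) in (let z = 1 in 4))) ((6 * 4) + 3))) | E=∅ | K=∅]
t=1: [C=(λv. v) | E=∅ | K=[arg]]
t=2: [C=((λp. (let y = (p - 2) in (let z = 1 in 4))) ((6 * 4) + 3)) | E=∅ | K=[fun]]
t=3: [C=(λp. (let y = (p - 2) in (let z = 1 in 4))) | E=∅ | K=[arg :: fun]]
t=4: [C=((6 * 4) + 3) | E=∅ | K=[fun :: fun]]
t=5: [C=(6 * 4) | E=∅ | K=[addR :: fun :: fun]]
t=6: [C=6 | E=∅ | K=[mulR :: addR :: fun :: fun]]
t=7: [C=4 | E=∅ | K=[mulL(6) :: addR :: fun :: fun]]
t=8: [C=3 | E=∅ | K=[addL(24) :: fun :: fun]]
t=9: [C=(let y = (p - 2) in (let z = 1 in 4)) | E={p↦27} | K=[fun]]
t=10: [C=(p - 2) | E={p↦27} | K=[let y :: fun]]
t=11: [C=p | E={p↦27} | K=[subR :: let y :: fun]]
t=12: [C=2 | E={p↦27} | K=[subL(27) :: let y :: fun]]
t=13: [C=(let z = 1 in 4) | E={y↦25, p↦27} | K=[fun]]
t=14: [C=1 | E={y↦25, p↦27} | K=[let z :: fun]]
t=15: [C=4 | E={z↦1, y↦25, p↦27} | K=[fun]]
t=16: [C=v | E={v↦4} | K=∅]
→ final value 4

Answer: 4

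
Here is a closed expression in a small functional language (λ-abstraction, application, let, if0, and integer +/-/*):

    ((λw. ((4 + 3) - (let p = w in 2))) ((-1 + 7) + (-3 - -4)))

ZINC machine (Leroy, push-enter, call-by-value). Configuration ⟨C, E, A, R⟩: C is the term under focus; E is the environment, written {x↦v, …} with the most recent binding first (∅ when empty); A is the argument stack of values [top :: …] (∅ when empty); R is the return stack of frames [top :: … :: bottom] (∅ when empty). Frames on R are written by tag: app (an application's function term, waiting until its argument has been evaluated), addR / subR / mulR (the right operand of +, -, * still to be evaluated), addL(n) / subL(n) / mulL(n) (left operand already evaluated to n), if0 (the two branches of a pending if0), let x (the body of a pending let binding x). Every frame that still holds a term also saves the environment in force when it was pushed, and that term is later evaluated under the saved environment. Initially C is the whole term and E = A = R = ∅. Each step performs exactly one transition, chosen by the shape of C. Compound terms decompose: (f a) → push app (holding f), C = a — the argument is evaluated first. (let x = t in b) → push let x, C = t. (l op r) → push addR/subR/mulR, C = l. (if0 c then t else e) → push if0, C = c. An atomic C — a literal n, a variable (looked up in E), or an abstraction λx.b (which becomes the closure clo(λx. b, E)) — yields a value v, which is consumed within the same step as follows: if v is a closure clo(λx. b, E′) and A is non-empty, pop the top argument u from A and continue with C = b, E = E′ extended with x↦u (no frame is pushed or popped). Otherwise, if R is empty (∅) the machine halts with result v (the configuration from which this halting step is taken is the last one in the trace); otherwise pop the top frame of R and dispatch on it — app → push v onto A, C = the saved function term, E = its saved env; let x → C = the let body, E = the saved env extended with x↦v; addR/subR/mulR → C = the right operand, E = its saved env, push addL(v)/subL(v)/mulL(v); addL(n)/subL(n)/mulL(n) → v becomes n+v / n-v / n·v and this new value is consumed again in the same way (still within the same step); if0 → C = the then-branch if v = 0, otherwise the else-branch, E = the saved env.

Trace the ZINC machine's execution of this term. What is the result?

t=0: ⟨C=((λw. ((4 + 3) - (let p = w in 2))) ((-1 + 7) + (-3 - -4))); E=∅; A=∅; R=∅⟩
t=1: ⟨C=((-1 + 7) + (-3 - -4)); E=∅; A=∅; R=[app]⟩
t=2: ⟨C=(-1 + 7); E=∅; A=∅; R=[addR :: app]⟩
t=3: ⟨C=-1; E=∅; A=∅; R=[addR :: addR :: app]⟩
t=4: ⟨C=7; E=∅; A=∅; R=[addL(-1) :: addR :: app]⟩
t=5: ⟨C=(-3 - -4); E=∅; A=∅; R=[addL(6) :: app]⟩
t=6: ⟨C=-3; E=∅; A=∅; R=[subR :: addL(6) :: app]⟩
t=7: ⟨C=-4; E=∅; A=∅; R=[subL(-3) :: addL(6) :: app]⟩
t=8: ⟨C=(λw. ((4 + 3) - (let p = w in 2))); E=∅; A=[7]; R=∅⟩
t=9: ⟨C=((4 + 3) - (let p = w in 2)); E={w↦7}; A=∅; R=∅⟩
t=10: ⟨C=(4 + 3); E={w↦7}; A=∅; R=[subR]⟩
t=11: ⟨C=4; E={w↦7}; A=∅; R=[addR :: subR]⟩
t=12: ⟨C=3; E={w↦7}; A=∅; R=[addL(4) :: subR]⟩
t=13: ⟨C=(let p = w in 2); E={w↦7}; A=∅; R=[subL(7)]⟩
t=14: ⟨C=w; E={w↦7}; A=∅; R=[let p :: subL(7)]⟩
t=15: ⟨C=2; E={p↦7, w↦7}; A=∅; R=[subL(7)]⟩
→ final value 5

Answer: 5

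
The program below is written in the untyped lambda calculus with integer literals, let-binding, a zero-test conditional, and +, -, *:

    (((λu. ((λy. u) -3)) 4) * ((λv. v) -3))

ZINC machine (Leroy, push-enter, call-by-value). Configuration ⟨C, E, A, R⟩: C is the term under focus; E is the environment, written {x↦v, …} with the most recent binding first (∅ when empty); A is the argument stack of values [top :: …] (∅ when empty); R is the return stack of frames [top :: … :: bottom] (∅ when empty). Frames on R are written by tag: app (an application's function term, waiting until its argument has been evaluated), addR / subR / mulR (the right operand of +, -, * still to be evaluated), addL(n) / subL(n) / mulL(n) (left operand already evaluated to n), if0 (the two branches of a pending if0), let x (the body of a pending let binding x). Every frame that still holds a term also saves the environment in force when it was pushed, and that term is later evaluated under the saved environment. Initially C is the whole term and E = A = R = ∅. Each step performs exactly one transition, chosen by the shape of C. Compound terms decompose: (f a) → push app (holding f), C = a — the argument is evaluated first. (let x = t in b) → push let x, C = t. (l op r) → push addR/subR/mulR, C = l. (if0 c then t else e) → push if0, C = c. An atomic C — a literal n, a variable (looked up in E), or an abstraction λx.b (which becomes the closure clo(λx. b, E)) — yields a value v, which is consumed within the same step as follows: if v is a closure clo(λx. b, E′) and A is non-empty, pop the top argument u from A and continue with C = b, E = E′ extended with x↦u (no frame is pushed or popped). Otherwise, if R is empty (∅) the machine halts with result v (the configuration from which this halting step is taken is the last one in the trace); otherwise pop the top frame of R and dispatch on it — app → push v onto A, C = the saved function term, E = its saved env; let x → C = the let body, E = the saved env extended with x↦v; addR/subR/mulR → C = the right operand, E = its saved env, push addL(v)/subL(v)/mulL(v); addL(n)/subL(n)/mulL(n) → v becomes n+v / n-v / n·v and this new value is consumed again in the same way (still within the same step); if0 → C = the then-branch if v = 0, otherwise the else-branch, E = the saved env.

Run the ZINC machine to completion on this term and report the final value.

Answer: -12

Derivation:
[0] ⟨C=(((λu. ((λy. u) -3)) 4) * ((λv. v) -3)); E=∅; A=∅; R=∅⟩
[1] ⟨C=((λu. ((λy. u) -3)) 4); E=∅; A=∅; R=[mulR]⟩
[2] ⟨C=4; E=∅; A=∅; R=[app :: mulR]⟩
[3] ⟨C=(λu. ((λy. u) -3)); E=∅; A=[4]; R=[mulR]⟩
[4] ⟨C=((λy. u) -3); E={u↦4}; A=∅; R=[mulR]⟩
[5] ⟨C=-3; E={u↦4}; A=∅; R=[app :: mulR]⟩
[6] ⟨C=(λy. u); E={u↦4}; A=[-3]; R=[mulR]⟩
[7] ⟨C=u; E={y↦-3, u↦4}; A=∅; R=[mulR]⟩
[8] ⟨C=((λv. v) -3); E=∅; A=∅; R=[mulL(4)]⟩
[9] ⟨C=-3; E=∅; A=∅; R=[app :: mulL(4)]⟩
[10] ⟨C=(λv. v); E=∅; A=[-3]; R=[mulL(4)]⟩
[11] ⟨C=v; E={v↦-3}; A=∅; R=[mulL(4)]⟩
→ final value -12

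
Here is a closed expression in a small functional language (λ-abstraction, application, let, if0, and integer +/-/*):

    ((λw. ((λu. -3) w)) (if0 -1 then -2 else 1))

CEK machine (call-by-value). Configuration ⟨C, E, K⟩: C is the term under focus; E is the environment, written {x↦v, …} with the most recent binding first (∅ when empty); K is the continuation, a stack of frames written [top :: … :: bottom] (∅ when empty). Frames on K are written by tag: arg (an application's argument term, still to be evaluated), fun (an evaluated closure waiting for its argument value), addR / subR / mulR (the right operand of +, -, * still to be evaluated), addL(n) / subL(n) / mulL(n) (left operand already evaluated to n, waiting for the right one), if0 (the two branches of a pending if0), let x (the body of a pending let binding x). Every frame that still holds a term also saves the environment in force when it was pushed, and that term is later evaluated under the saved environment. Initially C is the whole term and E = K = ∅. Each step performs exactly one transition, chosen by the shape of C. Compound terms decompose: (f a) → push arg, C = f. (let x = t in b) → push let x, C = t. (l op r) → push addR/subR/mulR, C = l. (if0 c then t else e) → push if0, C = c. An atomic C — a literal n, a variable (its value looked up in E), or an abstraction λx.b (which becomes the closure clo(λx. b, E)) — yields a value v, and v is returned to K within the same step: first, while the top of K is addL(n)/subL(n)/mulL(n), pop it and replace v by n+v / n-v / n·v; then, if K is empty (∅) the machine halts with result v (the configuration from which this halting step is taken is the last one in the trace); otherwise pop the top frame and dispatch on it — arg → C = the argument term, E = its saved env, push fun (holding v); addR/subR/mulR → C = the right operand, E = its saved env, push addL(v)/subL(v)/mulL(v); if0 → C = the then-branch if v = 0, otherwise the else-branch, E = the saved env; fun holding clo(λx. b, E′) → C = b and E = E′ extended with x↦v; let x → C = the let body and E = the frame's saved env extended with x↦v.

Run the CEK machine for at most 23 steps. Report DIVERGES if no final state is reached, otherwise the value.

t=0: <C=((λw. ((λu. -3) w)) (if0 -1 then -2 else 1)), E=∅, K=∅>
t=1: <C=(λw. ((λu. -3) w)), E=∅, K=[arg]>
t=2: <C=(if0 -1 then -2 else 1), E=∅, K=[fun]>
t=3: <C=-1, E=∅, K=[if0 :: fun]>
t=4: <C=1, E=∅, K=[fun]>
t=5: <C=((λu. -3) w), E={w↦1}, K=∅>
t=6: <C=(λu. -3), E={w↦1}, K=[arg]>
t=7: <C=w, E={w↦1}, K=[fun]>
t=8: <C=-3, E={u↦1, w↦1}, K=∅>
→ final value -3

Answer: -3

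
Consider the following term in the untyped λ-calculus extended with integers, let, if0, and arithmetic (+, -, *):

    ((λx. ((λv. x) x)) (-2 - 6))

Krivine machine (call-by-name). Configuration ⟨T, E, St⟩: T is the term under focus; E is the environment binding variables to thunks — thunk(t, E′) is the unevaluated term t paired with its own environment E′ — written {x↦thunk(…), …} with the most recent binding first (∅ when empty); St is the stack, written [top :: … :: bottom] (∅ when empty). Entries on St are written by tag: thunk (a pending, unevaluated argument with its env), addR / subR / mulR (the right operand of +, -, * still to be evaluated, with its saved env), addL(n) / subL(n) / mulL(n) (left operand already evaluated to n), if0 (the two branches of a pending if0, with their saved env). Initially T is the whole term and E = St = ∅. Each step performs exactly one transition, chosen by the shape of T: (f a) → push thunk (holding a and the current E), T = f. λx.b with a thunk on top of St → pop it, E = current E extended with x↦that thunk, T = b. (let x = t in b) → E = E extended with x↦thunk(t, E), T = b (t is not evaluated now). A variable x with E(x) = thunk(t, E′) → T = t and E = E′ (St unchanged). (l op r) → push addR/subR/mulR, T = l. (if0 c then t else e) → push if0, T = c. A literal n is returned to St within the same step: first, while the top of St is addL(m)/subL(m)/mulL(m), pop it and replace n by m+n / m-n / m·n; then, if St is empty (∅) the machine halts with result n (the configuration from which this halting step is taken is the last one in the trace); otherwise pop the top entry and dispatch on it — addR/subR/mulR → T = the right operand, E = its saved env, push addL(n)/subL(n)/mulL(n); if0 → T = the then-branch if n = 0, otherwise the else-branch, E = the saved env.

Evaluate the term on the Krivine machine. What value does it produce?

t=0: ⟨T=((λx. ((λv. x) x)) (-2 - 6)); E=∅; St=∅⟩
t=1: ⟨T=(λx. ((λv. x) x)); E=∅; St=[thunk]⟩
t=2: ⟨T=((λv. x) x); E={x↦thunk((-2 - 6), ∅)}; St=∅⟩
t=3: ⟨T=(λv. x); E={x↦thunk((-2 - 6), ∅)}; St=[thunk]⟩
t=4: ⟨T=x; E={v↦thunk(x, {x↦thunk((-2 - 6), ∅)}), x↦thunk((-2 - 6), ∅)}; St=∅⟩
t=5: ⟨T=(-2 - 6); E=∅; St=∅⟩
t=6: ⟨T=-2; E=∅; St=[subR]⟩
t=7: ⟨T=6; E=∅; St=[subL(-2)]⟩
→ final value -8

Answer: -8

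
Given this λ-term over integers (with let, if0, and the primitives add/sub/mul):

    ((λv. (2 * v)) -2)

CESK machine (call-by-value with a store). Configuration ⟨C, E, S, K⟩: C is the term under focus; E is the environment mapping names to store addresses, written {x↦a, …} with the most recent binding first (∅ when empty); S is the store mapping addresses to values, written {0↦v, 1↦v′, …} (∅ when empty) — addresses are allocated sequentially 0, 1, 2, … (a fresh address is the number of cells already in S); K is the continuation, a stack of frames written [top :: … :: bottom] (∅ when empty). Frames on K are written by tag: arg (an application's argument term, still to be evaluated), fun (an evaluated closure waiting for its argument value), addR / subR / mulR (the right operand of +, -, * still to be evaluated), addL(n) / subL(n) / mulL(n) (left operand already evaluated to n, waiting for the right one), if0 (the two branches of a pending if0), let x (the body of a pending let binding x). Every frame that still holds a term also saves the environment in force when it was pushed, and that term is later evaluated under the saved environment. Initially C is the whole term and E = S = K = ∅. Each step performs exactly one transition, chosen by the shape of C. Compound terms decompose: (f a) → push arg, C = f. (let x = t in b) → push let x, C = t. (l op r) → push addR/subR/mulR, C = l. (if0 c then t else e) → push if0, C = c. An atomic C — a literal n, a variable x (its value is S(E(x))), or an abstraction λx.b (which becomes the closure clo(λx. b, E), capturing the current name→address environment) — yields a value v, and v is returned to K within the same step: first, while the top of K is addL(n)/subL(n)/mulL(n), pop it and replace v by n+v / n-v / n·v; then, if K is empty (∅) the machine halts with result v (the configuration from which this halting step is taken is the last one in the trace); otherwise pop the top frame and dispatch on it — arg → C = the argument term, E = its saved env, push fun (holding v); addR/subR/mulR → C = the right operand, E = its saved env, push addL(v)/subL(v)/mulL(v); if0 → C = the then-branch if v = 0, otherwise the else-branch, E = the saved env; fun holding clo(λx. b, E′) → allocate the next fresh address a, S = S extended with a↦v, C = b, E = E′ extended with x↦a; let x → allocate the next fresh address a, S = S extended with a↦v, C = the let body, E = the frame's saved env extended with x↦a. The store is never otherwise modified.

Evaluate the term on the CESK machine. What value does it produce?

Answer: -4

Machine steps:
step 0: ⟨C=((λv. (2 * v)) -2); E=∅; S=∅; K=∅⟩
step 1: ⟨C=(λv. (2 * v)); E=∅; S=∅; K=[arg]⟩
step 2: ⟨C=-2; E=∅; S=∅; K=[fun]⟩
step 3: ⟨C=(2 * v); E={v↦0}; S={0↦-2}; K=∅⟩
step 4: ⟨C=2; E={v↦0}; S={0↦-2}; K=[mulR]⟩
step 5: ⟨C=v; E={v↦0}; S={0↦-2}; K=[mulL(2)]⟩
→ final value -4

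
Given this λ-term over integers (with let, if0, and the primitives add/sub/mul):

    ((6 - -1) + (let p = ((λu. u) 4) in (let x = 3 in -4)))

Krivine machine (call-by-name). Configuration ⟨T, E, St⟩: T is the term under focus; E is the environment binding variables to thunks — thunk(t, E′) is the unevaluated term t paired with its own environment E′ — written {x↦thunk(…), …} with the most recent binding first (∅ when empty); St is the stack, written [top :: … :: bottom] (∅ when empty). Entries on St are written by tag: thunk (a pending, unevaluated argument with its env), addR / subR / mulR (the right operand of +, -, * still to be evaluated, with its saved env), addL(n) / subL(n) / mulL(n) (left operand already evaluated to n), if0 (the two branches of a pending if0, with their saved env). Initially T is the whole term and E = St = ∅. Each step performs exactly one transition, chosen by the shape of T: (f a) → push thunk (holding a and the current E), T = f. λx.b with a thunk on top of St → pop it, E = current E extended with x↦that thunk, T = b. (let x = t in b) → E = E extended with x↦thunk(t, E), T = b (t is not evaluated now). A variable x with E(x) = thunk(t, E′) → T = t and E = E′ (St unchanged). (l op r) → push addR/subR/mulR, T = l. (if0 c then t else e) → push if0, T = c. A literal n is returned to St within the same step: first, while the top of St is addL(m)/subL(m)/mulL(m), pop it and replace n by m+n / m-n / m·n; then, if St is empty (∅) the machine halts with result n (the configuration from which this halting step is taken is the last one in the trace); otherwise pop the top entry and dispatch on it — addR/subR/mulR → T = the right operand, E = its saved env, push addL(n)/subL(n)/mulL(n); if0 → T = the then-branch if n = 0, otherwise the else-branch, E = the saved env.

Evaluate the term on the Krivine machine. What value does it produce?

step 0: ⟨T=((6 - -1) + (let p = ((λu. u) 4) in (let x = 3 in -4))); E=∅; St=∅⟩
step 1: ⟨T=(6 - -1); E=∅; St=[addR]⟩
step 2: ⟨T=6; E=∅; St=[subR :: addR]⟩
step 3: ⟨T=-1; E=∅; St=[subL(6) :: addR]⟩
step 4: ⟨T=(let p = ((λu. u) 4) in (let x = 3 in -4)); E=∅; St=[addL(7)]⟩
step 5: ⟨T=(let x = 3 in -4); E={p↦thunk(((λu. u) 4), ∅)}; St=[addL(7)]⟩
step 6: ⟨T=-4; E={x↦thunk(3, {p↦thunk(((λu. u) 4), ∅)}), p↦thunk(((λu. u) 4), ∅)}; St=[addL(7)]⟩
→ final value 3

Answer: 3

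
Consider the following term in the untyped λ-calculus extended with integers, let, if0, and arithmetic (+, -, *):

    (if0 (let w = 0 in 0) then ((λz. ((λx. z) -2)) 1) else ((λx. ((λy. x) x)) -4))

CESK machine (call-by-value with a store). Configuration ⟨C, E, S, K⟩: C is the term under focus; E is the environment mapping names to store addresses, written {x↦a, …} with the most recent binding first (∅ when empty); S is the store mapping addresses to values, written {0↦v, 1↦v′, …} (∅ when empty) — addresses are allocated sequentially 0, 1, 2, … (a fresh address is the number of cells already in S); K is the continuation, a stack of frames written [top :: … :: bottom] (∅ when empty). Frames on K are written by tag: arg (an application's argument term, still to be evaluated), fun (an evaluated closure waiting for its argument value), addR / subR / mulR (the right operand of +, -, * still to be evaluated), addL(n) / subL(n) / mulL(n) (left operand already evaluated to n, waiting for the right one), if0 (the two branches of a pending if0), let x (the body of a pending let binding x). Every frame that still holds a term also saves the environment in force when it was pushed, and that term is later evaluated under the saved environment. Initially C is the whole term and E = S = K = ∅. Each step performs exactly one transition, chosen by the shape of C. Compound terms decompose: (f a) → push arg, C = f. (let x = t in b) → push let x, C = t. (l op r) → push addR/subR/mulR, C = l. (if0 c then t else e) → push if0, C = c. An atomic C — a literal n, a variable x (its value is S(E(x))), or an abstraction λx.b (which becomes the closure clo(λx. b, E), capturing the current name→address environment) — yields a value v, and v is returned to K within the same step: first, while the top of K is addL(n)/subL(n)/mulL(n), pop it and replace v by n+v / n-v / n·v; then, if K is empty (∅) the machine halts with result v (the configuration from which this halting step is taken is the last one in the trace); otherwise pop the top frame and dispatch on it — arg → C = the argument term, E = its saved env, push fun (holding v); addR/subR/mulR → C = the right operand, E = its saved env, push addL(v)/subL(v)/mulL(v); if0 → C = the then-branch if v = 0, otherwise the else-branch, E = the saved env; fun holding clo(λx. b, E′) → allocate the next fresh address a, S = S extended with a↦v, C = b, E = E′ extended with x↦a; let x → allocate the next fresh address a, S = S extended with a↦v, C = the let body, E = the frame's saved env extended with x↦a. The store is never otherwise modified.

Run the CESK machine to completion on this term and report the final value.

0. [C=(if0 (let w = 0 in 0) then ((λz. ((λx. z) -2)) 1) else ((λx. ((λy. x) x)) -4)) | E=∅ | S=∅ | K=∅]
1. [C=(let w = 0 in 0) | E=∅ | S=∅ | K=[if0]]
2. [C=0 | E=∅ | S=∅ | K=[let w :: if0]]
3. [C=0 | E={w↦0} | S={0↦0} | K=[if0]]
4. [C=((λz. ((λx. z) -2)) 1) | E=∅ | S={0↦0} | K=∅]
5. [C=(λz. ((λx. z) -2)) | E=∅ | S={0↦0} | K=[arg]]
6. [C=1 | E=∅ | S={0↦0} | K=[fun]]
7. [C=((λx. z) -2) | E={z↦1} | S={0↦0, 1↦1} | K=∅]
8. [C=(λx. z) | E={z↦1} | S={0↦0, 1↦1} | K=[arg]]
9. [C=-2 | E={z↦1} | S={0↦0, 1↦1} | K=[fun]]
10. [C=z | E={x↦2, z↦1} | S={0↦0, 1↦1, 2↦-2} | K=∅]
→ final value 1

Answer: 1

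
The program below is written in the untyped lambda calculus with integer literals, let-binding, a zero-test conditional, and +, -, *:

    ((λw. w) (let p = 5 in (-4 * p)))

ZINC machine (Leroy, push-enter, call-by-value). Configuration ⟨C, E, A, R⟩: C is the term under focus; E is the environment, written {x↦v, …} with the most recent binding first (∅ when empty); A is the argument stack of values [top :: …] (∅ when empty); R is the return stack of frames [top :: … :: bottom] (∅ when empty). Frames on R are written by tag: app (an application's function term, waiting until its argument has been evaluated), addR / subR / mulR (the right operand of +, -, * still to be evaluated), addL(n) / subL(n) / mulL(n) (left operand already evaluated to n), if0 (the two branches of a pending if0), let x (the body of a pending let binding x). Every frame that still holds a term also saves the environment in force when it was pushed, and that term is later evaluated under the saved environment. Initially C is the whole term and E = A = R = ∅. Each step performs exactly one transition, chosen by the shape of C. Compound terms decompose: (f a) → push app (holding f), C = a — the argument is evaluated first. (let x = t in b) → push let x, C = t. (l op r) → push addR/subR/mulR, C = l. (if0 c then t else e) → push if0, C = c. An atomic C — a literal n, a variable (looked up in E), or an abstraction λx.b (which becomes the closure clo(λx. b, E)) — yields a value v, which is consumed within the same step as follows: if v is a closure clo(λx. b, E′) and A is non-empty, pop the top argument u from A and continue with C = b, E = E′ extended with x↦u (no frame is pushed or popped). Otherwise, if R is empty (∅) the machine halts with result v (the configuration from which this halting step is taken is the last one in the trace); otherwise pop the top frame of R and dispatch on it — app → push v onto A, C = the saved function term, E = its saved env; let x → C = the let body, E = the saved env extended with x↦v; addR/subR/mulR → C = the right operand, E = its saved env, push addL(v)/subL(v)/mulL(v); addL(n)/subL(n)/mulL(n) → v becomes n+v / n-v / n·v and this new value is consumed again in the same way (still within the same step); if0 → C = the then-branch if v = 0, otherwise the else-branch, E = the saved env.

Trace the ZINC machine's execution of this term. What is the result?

0. <C=((λw. w) (let p = 5 in (-4 * p))), E=∅, A=∅, R=∅>
1. <C=(let p = 5 in (-4 * p)), E=∅, A=∅, R=[app]>
2. <C=5, E=∅, A=∅, R=[let p :: app]>
3. <C=(-4 * p), E={p↦5}, A=∅, R=[app]>
4. <C=-4, E={p↦5}, A=∅, R=[mulR :: app]>
5. <C=p, E={p↦5}, A=∅, R=[mulL(-4) :: app]>
6. <C=(λw. w), E=∅, A=[-20], R=∅>
7. <C=w, E={w↦-20}, A=∅, R=∅>
→ final value -20

Answer: -20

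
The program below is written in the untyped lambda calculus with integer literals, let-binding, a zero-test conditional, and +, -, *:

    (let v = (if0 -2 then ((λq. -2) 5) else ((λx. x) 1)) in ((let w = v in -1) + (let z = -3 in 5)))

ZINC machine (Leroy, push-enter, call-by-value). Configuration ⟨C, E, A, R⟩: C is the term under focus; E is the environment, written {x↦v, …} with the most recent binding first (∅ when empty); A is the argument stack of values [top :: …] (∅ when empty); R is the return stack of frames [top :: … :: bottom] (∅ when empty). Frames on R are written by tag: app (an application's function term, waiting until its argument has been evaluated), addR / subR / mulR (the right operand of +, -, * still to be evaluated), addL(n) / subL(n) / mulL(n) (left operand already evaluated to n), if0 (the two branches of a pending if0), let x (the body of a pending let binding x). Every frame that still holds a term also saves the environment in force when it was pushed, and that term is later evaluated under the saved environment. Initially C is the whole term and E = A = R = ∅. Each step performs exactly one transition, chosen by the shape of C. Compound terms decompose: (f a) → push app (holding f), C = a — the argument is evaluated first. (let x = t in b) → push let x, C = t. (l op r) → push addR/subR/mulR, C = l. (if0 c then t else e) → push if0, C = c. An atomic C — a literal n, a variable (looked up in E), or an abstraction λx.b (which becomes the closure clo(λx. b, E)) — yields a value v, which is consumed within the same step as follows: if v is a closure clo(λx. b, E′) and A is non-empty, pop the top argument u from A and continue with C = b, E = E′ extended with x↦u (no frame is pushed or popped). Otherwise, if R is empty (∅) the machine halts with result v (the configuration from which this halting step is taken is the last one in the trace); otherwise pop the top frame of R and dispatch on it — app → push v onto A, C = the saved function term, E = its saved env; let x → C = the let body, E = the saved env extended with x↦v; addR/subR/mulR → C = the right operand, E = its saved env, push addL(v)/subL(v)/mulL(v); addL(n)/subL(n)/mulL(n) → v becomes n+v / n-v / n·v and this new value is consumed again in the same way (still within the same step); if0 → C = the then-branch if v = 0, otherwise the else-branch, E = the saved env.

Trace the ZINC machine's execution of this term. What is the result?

Answer: 4

Execution trace:
step 0: <C=(let v = (if0 -2 then ((λq. -2) 5) else ((λx. x) 1)) in ((let w = v in -1) + (let z = -3 in 5))), E=∅, A=∅, R=∅>
step 1: <C=(if0 -2 then ((λq. -2) 5) else ((λx. x) 1)), E=∅, A=∅, R=[let v]>
step 2: <C=-2, E=∅, A=∅, R=[if0 :: let v]>
step 3: <C=((λx. x) 1), E=∅, A=∅, R=[let v]>
step 4: <C=1, E=∅, A=∅, R=[app :: let v]>
step 5: <C=(λx. x), E=∅, A=[1], R=[let v]>
step 6: <C=x, E={x↦1}, A=∅, R=[let v]>
step 7: <C=((let w = v in -1) + (let z = -3 in 5)), E={v↦1}, A=∅, R=∅>
step 8: <C=(let w = v in -1), E={v↦1}, A=∅, R=[addR]>
step 9: <C=v, E={v↦1}, A=∅, R=[let w :: addR]>
step 10: <C=-1, E={w↦1, v↦1}, A=∅, R=[addR]>
step 11: <C=(let z = -3 in 5), E={v↦1}, A=∅, R=[addL(-1)]>
step 12: <C=-3, E={v↦1}, A=∅, R=[let z :: addL(-1)]>
step 13: <C=5, E={z↦-3, v↦1}, A=∅, R=[addL(-1)]>
→ final value 4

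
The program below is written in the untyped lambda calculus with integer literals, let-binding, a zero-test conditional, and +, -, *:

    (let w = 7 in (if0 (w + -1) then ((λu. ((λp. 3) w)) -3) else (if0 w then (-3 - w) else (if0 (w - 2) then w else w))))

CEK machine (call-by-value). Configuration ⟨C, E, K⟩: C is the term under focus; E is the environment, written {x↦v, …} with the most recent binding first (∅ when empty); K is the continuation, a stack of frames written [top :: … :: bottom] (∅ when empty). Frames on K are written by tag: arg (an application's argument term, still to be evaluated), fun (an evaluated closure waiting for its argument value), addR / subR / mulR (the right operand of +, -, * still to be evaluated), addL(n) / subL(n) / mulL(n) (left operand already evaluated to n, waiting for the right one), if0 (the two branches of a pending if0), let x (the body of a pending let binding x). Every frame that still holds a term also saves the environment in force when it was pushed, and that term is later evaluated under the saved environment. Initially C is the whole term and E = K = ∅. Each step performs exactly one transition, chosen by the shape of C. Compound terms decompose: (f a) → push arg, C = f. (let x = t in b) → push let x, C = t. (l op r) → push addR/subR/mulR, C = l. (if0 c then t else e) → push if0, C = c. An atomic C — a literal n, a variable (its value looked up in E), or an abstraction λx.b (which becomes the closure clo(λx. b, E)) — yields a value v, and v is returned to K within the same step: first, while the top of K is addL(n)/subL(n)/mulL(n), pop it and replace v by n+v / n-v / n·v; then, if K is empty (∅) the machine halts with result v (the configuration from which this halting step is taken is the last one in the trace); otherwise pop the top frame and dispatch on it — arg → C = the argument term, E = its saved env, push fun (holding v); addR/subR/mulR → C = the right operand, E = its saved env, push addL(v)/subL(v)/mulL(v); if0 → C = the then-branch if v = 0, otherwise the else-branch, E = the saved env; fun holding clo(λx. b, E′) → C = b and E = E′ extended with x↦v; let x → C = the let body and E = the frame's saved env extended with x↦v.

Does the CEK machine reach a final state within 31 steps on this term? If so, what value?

Answer: 7

Machine steps:
[0] ⟨C=(let w = 7 in (if0 (w + -1) then ((λu. ((λp. 3) w)) -3) else (if0 w then (-3 - w) else (if0 (w - 2) then w else w)))); E=∅; K=∅⟩
[1] ⟨C=7; E=∅; K=[let w]⟩
[2] ⟨C=(if0 (w + -1) then ((λu. ((λp. 3) w)) -3) else (if0 w then (-3 - w) else (if0 (w - 2) then w else w))); E={w↦7}; K=∅⟩
[3] ⟨C=(w + -1); E={w↦7}; K=[if0]⟩
[4] ⟨C=w; E={w↦7}; K=[addR :: if0]⟩
[5] ⟨C=-1; E={w↦7}; K=[addL(7) :: if0]⟩
[6] ⟨C=(if0 w then (-3 - w) else (if0 (w - 2) then w else w)); E={w↦7}; K=∅⟩
[7] ⟨C=w; E={w↦7}; K=[if0]⟩
[8] ⟨C=(if0 (w - 2) then w else w); E={w↦7}; K=∅⟩
[9] ⟨C=(w - 2); E={w↦7}; K=[if0]⟩
[10] ⟨C=w; E={w↦7}; K=[subR :: if0]⟩
[11] ⟨C=2; E={w↦7}; K=[subL(7) :: if0]⟩
[12] ⟨C=w; E={w↦7}; K=∅⟩
→ final value 7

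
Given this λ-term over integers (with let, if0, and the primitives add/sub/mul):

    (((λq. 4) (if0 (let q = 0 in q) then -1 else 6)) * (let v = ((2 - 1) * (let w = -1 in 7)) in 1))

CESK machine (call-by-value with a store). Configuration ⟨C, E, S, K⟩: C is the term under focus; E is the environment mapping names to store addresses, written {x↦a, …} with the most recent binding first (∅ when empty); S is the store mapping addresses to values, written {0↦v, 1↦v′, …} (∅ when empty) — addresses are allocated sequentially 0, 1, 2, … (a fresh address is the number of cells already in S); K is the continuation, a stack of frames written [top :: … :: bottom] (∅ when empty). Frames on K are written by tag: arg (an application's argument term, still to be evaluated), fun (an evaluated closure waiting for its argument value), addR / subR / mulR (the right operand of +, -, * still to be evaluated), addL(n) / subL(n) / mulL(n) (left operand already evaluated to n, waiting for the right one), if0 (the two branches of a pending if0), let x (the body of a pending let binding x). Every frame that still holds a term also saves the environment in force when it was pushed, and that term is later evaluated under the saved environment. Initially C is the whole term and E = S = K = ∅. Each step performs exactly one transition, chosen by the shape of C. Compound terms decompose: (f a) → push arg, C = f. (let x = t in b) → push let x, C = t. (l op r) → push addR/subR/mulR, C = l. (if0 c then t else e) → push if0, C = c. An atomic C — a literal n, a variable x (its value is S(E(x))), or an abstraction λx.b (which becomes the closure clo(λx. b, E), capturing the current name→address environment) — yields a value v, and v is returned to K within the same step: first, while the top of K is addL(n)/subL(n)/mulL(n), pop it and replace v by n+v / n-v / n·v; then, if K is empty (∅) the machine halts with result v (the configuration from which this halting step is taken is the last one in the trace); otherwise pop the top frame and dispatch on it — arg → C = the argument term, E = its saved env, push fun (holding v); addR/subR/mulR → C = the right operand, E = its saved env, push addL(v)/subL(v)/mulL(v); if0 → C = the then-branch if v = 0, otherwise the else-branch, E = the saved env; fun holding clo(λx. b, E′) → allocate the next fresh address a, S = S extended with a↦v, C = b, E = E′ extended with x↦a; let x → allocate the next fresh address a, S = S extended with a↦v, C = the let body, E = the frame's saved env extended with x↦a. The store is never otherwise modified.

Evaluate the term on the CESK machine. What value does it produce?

Answer: 4

Derivation:
t=0: ⟨C=(((λq. 4) (if0 (let q = 0 in q) then -1 else 6)) * (let v = ((2 - 1) * (let w = -1 in 7)) in 1)); E=∅; S=∅; K=∅⟩
t=1: ⟨C=((λq. 4) (if0 (let q = 0 in q) then -1 else 6)); E=∅; S=∅; K=[mulR]⟩
t=2: ⟨C=(λq. 4); E=∅; S=∅; K=[arg :: mulR]⟩
t=3: ⟨C=(if0 (let q = 0 in q) then -1 else 6); E=∅; S=∅; K=[fun :: mulR]⟩
t=4: ⟨C=(let q = 0 in q); E=∅; S=∅; K=[if0 :: fun :: mulR]⟩
t=5: ⟨C=0; E=∅; S=∅; K=[let q :: if0 :: fun :: mulR]⟩
t=6: ⟨C=q; E={q↦0}; S={0↦0}; K=[if0 :: fun :: mulR]⟩
t=7: ⟨C=-1; E=∅; S={0↦0}; K=[fun :: mulR]⟩
t=8: ⟨C=4; E={q↦1}; S={0↦0, 1↦-1}; K=[mulR]⟩
t=9: ⟨C=(let v = ((2 - 1) * (let w = -1 in 7)) in 1); E=∅; S={0↦0, 1↦-1}; K=[mulL(4)]⟩
t=10: ⟨C=((2 - 1) * (let w = -1 in 7)); E=∅; S={0↦0, 1↦-1}; K=[let v :: mulL(4)]⟩
t=11: ⟨C=(2 - 1); E=∅; S={0↦0, 1↦-1}; K=[mulR :: let v :: mulL(4)]⟩
t=12: ⟨C=2; E=∅; S={0↦0, 1↦-1}; K=[subR :: mulR :: let v :: mulL(4)]⟩
t=13: ⟨C=1; E=∅; S={0↦0, 1↦-1}; K=[subL(2) :: mulR :: let v :: mulL(4)]⟩
t=14: ⟨C=(let w = -1 in 7); E=∅; S={0↦0, 1↦-1}; K=[mulL(1) :: let v :: mulL(4)]⟩
t=15: ⟨C=-1; E=∅; S={0↦0, 1↦-1}; K=[let w :: mulL(1) :: let v :: mulL(4)]⟩
t=16: ⟨C=7; E={w↦2}; S={0↦0, 1↦-1, 2↦-1}; K=[mulL(1) :: let v :: mulL(4)]⟩
t=17: ⟨C=1; E={v↦3}; S={0↦0, 1↦-1, 2↦-1, 3↦7}; K=[mulL(4)]⟩
→ final value 4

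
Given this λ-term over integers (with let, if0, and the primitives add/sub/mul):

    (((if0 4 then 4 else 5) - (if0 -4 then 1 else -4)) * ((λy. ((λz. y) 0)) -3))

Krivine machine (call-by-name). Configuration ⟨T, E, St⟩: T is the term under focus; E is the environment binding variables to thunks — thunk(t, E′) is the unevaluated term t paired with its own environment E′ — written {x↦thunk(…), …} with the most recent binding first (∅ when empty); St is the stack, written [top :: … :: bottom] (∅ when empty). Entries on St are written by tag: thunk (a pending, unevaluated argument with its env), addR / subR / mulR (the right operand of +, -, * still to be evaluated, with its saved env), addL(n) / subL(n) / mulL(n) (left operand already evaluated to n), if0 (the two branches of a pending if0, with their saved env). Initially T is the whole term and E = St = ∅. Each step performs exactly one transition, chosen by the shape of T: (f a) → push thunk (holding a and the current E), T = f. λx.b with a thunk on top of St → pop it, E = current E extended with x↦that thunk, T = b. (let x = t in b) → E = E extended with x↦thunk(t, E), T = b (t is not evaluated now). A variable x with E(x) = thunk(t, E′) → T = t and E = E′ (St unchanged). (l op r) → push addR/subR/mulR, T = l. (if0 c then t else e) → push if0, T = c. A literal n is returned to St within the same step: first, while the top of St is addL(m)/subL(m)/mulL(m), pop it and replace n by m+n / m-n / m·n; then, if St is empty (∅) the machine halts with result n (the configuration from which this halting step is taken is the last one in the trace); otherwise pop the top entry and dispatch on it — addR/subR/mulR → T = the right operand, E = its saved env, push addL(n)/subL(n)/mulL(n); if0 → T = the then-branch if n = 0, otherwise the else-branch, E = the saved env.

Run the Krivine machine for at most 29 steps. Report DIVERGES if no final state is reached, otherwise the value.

Answer: -27

Execution trace:
[0] ⟨T=(((if0 4 then 4 else 5) - (if0 -4 then 1 else -4)) * ((λy. ((λz. y) 0)) -3)); E=∅; St=∅⟩
[1] ⟨T=((if0 4 then 4 else 5) - (if0 -4 then 1 else -4)); E=∅; St=[mulR]⟩
[2] ⟨T=(if0 4 then 4 else 5); E=∅; St=[subR :: mulR]⟩
[3] ⟨T=4; E=∅; St=[if0 :: subR :: mulR]⟩
[4] ⟨T=5; E=∅; St=[subR :: mulR]⟩
[5] ⟨T=(if0 -4 then 1 else -4); E=∅; St=[subL(5) :: mulR]⟩
[6] ⟨T=-4; E=∅; St=[if0 :: subL(5) :: mulR]⟩
[7] ⟨T=-4; E=∅; St=[subL(5) :: mulR]⟩
[8] ⟨T=((λy. ((λz. y) 0)) -3); E=∅; St=[mulL(9)]⟩
[9] ⟨T=(λy. ((λz. y) 0)); E=∅; St=[thunk :: mulL(9)]⟩
[10] ⟨T=((λz. y) 0); E={y↦thunk(-3, ∅)}; St=[mulL(9)]⟩
[11] ⟨T=(λz. y); E={y↦thunk(-3, ∅)}; St=[thunk :: mulL(9)]⟩
[12] ⟨T=y; E={z↦thunk(0, {y↦thunk(-3, ∅)}), y↦thunk(-3, ∅)}; St=[mulL(9)]⟩
[13] ⟨T=-3; E=∅; St=[mulL(9)]⟩
→ final value -27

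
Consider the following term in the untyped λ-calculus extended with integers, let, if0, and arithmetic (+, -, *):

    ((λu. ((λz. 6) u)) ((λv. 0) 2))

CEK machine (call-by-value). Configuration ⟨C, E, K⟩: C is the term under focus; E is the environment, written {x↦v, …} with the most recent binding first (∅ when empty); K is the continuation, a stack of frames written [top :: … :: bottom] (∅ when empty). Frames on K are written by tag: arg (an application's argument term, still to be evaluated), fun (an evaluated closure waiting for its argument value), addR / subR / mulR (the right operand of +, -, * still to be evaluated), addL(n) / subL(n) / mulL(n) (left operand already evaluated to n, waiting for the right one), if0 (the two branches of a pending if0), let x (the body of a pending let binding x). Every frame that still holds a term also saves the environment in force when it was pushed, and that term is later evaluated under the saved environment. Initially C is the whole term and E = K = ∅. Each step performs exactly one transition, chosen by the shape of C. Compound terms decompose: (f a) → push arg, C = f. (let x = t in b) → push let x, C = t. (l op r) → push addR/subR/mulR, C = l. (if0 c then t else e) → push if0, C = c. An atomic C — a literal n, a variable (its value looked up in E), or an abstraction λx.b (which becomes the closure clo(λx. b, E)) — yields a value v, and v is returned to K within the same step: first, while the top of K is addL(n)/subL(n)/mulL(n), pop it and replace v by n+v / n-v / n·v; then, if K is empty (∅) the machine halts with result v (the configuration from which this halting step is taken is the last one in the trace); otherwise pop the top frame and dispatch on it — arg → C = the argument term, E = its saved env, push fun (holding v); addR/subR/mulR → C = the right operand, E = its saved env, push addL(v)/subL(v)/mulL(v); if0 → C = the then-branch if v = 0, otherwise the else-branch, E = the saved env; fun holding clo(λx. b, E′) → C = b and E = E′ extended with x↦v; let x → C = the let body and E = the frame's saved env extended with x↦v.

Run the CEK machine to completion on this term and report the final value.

Answer: 6

Derivation:
t=0: <C=((λu. ((λz. 6) u)) ((λv. 0) 2)), E=∅, K=∅>
t=1: <C=(λu. ((λz. 6) u)), E=∅, K=[arg]>
t=2: <C=((λv. 0) 2), E=∅, K=[fun]>
t=3: <C=(λv. 0), E=∅, K=[arg :: fun]>
t=4: <C=2, E=∅, K=[fun :: fun]>
t=5: <C=0, E={v↦2}, K=[fun]>
t=6: <C=((λz. 6) u), E={u↦0}, K=∅>
t=7: <C=(λz. 6), E={u↦0}, K=[arg]>
t=8: <C=u, E={u↦0}, K=[fun]>
t=9: <C=6, E={z↦0, u↦0}, K=∅>
→ final value 6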